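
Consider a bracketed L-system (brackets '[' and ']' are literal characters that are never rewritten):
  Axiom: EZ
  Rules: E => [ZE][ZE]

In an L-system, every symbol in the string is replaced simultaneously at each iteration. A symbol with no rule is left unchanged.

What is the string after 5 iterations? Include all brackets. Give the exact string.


Answer: [Z[Z[Z[Z[ZE][ZE]][Z[ZE][ZE]]][Z[Z[ZE][ZE]][Z[ZE][ZE]]]][Z[Z[Z[ZE][ZE]][Z[ZE][ZE]]][Z[Z[ZE][ZE]][Z[ZE][ZE]]]]][Z[Z[Z[Z[ZE][ZE]][Z[ZE][ZE]]][Z[Z[ZE][ZE]][Z[ZE][ZE]]]][Z[Z[Z[ZE][ZE]][Z[ZE][ZE]]][Z[Z[ZE][ZE]][Z[ZE][ZE]]]]]Z

Derivation:
Step 0: EZ
Step 1: [ZE][ZE]Z
Step 2: [Z[ZE][ZE]][Z[ZE][ZE]]Z
Step 3: [Z[Z[ZE][ZE]][Z[ZE][ZE]]][Z[Z[ZE][ZE]][Z[ZE][ZE]]]Z
Step 4: [Z[Z[Z[ZE][ZE]][Z[ZE][ZE]]][Z[Z[ZE][ZE]][Z[ZE][ZE]]]][Z[Z[Z[ZE][ZE]][Z[ZE][ZE]]][Z[Z[ZE][ZE]][Z[ZE][ZE]]]]Z
Step 5: [Z[Z[Z[Z[ZE][ZE]][Z[ZE][ZE]]][Z[Z[ZE][ZE]][Z[ZE][ZE]]]][Z[Z[Z[ZE][ZE]][Z[ZE][ZE]]][Z[Z[ZE][ZE]][Z[ZE][ZE]]]]][Z[Z[Z[Z[ZE][ZE]][Z[ZE][ZE]]][Z[Z[ZE][ZE]][Z[ZE][ZE]]]][Z[Z[Z[ZE][ZE]][Z[ZE][ZE]]][Z[Z[ZE][ZE]][Z[ZE][ZE]]]]]Z


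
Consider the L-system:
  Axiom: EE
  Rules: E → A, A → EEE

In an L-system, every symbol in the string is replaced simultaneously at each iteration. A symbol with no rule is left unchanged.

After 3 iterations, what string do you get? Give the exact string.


Answer: AAAAAA

Derivation:
Step 0: EE
Step 1: AA
Step 2: EEEEEE
Step 3: AAAAAA


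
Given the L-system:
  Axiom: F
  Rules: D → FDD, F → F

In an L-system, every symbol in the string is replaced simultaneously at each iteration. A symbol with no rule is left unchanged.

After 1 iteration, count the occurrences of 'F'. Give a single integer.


Step 0: F  (1 'F')
Step 1: F  (1 'F')

Answer: 1


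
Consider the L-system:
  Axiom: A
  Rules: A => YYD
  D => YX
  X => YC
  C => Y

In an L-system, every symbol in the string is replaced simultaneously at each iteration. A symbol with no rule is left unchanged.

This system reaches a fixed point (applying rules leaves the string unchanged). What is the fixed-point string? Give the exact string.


Answer: YYYYY

Derivation:
Step 0: A
Step 1: YYD
Step 2: YYYX
Step 3: YYYYC
Step 4: YYYYY
Step 5: YYYYY  (unchanged — fixed point at step 4)


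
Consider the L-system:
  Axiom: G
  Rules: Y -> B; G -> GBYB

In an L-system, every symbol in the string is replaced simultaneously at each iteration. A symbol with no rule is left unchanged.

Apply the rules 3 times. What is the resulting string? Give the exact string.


Step 0: G
Step 1: GBYB
Step 2: GBYBBBB
Step 3: GBYBBBBBBB

Answer: GBYBBBBBBB


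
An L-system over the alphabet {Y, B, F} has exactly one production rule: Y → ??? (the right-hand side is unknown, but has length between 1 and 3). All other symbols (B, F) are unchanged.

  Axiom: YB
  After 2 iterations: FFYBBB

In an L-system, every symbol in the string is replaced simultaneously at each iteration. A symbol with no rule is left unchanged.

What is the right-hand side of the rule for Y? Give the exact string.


Trying Y → FYB:
  Step 0: YB
  Step 1: FYBB
  Step 2: FFYBBB
Matches the given result.

Answer: FYB


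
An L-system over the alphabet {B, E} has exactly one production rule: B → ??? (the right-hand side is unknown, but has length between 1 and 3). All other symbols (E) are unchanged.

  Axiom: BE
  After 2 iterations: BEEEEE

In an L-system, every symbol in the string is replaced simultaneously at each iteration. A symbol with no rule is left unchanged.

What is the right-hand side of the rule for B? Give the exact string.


Trying B → BEE:
  Step 0: BE
  Step 1: BEEE
  Step 2: BEEEEE
Matches the given result.

Answer: BEE


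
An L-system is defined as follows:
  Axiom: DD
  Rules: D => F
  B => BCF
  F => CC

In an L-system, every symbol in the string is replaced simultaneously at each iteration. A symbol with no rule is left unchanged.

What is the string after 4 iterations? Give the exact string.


Answer: CCCC

Derivation:
Step 0: DD
Step 1: FF
Step 2: CCCC
Step 3: CCCC
Step 4: CCCC


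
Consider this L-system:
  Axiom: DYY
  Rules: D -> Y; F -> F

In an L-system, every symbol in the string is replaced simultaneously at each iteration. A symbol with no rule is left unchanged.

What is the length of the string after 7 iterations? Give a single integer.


Step 0: length = 3
Step 1: length = 3
Step 2: length = 3
Step 3: length = 3
Step 4: length = 3
Step 5: length = 3
Step 6: length = 3
Step 7: length = 3

Answer: 3


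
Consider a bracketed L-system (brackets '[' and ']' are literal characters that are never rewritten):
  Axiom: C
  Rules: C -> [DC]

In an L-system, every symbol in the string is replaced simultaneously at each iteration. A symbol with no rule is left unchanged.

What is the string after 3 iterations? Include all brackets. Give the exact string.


Answer: [D[D[DC]]]

Derivation:
Step 0: C
Step 1: [DC]
Step 2: [D[DC]]
Step 3: [D[D[DC]]]


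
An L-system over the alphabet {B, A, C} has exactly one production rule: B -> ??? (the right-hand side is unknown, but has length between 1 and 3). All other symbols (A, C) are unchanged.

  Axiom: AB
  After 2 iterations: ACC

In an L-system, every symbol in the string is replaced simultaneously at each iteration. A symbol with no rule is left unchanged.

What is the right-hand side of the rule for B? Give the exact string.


Answer: CC

Derivation:
Trying B -> CC:
  Step 0: AB
  Step 1: ACC
  Step 2: ACC
Matches the given result.


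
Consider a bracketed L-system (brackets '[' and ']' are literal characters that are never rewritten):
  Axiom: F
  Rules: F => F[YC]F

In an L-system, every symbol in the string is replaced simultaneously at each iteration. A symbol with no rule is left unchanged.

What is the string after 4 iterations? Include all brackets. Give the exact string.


Answer: F[YC]F[YC]F[YC]F[YC]F[YC]F[YC]F[YC]F[YC]F[YC]F[YC]F[YC]F[YC]F[YC]F[YC]F[YC]F

Derivation:
Step 0: F
Step 1: F[YC]F
Step 2: F[YC]F[YC]F[YC]F
Step 3: F[YC]F[YC]F[YC]F[YC]F[YC]F[YC]F[YC]F
Step 4: F[YC]F[YC]F[YC]F[YC]F[YC]F[YC]F[YC]F[YC]F[YC]F[YC]F[YC]F[YC]F[YC]F[YC]F[YC]F


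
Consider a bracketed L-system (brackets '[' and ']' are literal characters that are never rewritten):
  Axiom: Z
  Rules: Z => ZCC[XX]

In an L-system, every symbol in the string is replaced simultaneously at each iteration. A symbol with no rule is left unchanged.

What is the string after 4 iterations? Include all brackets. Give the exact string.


Answer: ZCC[XX]CC[XX]CC[XX]CC[XX]

Derivation:
Step 0: Z
Step 1: ZCC[XX]
Step 2: ZCC[XX]CC[XX]
Step 3: ZCC[XX]CC[XX]CC[XX]
Step 4: ZCC[XX]CC[XX]CC[XX]CC[XX]


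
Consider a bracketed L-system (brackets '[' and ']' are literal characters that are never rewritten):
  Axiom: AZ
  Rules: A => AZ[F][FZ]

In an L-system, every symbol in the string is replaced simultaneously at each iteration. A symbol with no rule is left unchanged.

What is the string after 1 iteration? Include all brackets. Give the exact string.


Answer: AZ[F][FZ]Z

Derivation:
Step 0: AZ
Step 1: AZ[F][FZ]Z


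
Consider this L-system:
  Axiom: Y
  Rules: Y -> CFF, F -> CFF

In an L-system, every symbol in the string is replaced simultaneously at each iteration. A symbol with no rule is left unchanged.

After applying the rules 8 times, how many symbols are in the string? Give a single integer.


Step 0: length = 1
Step 1: length = 3
Step 2: length = 7
Step 3: length = 15
Step 4: length = 31
Step 5: length = 63
Step 6: length = 127
Step 7: length = 255
Step 8: length = 511

Answer: 511


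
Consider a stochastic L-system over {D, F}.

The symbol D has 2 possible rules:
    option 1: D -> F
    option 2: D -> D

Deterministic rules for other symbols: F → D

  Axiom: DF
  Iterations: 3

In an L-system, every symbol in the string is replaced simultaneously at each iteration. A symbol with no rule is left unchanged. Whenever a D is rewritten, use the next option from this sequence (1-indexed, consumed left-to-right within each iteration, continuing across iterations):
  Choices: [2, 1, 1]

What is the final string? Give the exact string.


Answer: DD

Derivation:
Step 0: DF
Step 1: DD  (used choices [2])
Step 2: FF  (used choices [1, 1])
Step 3: DD  (used choices [])


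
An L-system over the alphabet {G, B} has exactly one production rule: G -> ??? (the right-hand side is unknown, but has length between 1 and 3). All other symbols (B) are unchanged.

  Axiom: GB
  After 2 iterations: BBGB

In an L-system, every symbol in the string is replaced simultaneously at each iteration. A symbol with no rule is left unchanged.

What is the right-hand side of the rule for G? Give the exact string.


Answer: BG

Derivation:
Trying G -> BG:
  Step 0: GB
  Step 1: BGB
  Step 2: BBGB
Matches the given result.


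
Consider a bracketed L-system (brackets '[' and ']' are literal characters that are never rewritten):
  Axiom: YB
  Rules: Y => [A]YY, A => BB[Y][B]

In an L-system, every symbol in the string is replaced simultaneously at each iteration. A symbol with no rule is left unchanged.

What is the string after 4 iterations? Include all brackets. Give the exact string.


Answer: [BB[[BB[Y][B]][A]YY[A]YY][B]][BB[[A]YY][B]][BB[Y][B]][A]YY[A]YY[BB[Y][B]][A]YY[A]YY[BB[[A]YY][B]][BB[Y][B]][A]YY[A]YY[BB[Y][B]][A]YY[A]YYB

Derivation:
Step 0: YB
Step 1: [A]YYB
Step 2: [BB[Y][B]][A]YY[A]YYB
Step 3: [BB[[A]YY][B]][BB[Y][B]][A]YY[A]YY[BB[Y][B]][A]YY[A]YYB
Step 4: [BB[[BB[Y][B]][A]YY[A]YY][B]][BB[[A]YY][B]][BB[Y][B]][A]YY[A]YY[BB[Y][B]][A]YY[A]YY[BB[[A]YY][B]][BB[Y][B]][A]YY[A]YY[BB[Y][B]][A]YY[A]YYB


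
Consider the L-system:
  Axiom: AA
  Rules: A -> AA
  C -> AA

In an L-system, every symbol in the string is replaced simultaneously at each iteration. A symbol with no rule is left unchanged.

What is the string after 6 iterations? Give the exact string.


Answer: AAAAAAAAAAAAAAAAAAAAAAAAAAAAAAAAAAAAAAAAAAAAAAAAAAAAAAAAAAAAAAAAAAAAAAAAAAAAAAAAAAAAAAAAAAAAAAAAAAAAAAAAAAAAAAAAAAAAAAAAAAAAAAAA

Derivation:
Step 0: AA
Step 1: AAAA
Step 2: AAAAAAAA
Step 3: AAAAAAAAAAAAAAAA
Step 4: AAAAAAAAAAAAAAAAAAAAAAAAAAAAAAAA
Step 5: AAAAAAAAAAAAAAAAAAAAAAAAAAAAAAAAAAAAAAAAAAAAAAAAAAAAAAAAAAAAAAAA
Step 6: AAAAAAAAAAAAAAAAAAAAAAAAAAAAAAAAAAAAAAAAAAAAAAAAAAAAAAAAAAAAAAAAAAAAAAAAAAAAAAAAAAAAAAAAAAAAAAAAAAAAAAAAAAAAAAAAAAAAAAAAAAAAAAAA


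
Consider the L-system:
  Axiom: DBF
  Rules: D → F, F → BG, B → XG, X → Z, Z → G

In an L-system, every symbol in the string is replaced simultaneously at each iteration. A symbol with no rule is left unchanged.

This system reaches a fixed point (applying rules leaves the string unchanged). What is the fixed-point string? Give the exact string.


Step 0: DBF
Step 1: FXGBG
Step 2: BGZGXGG
Step 3: XGGGGZGG
Step 4: ZGGGGGGG
Step 5: GGGGGGGG
Step 6: GGGGGGGG  (unchanged — fixed point at step 5)

Answer: GGGGGGGG


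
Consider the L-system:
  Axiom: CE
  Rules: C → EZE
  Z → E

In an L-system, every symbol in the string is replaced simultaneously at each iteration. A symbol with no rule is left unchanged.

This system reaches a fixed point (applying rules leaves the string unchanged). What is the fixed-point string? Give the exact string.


Step 0: CE
Step 1: EZEE
Step 2: EEEE
Step 3: EEEE  (unchanged — fixed point at step 2)

Answer: EEEE


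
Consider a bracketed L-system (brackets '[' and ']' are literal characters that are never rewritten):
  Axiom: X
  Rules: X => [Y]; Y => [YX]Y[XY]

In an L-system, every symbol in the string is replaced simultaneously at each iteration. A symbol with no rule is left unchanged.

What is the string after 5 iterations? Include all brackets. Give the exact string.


Step 0: X
Step 1: [Y]
Step 2: [[YX]Y[XY]]
Step 3: [[[YX]Y[XY][Y]][YX]Y[XY][[Y][YX]Y[XY]]]
Step 4: [[[[YX]Y[XY][Y]][YX]Y[XY][[Y][YX]Y[XY]][[YX]Y[XY]]][[YX]Y[XY][Y]][YX]Y[XY][[Y][YX]Y[XY]][[[YX]Y[XY]][[YX]Y[XY][Y]][YX]Y[XY][[Y][YX]Y[XY]]]]
Step 5: [[[[[YX]Y[XY][Y]][YX]Y[XY][[Y][YX]Y[XY]][[YX]Y[XY]]][[YX]Y[XY][Y]][YX]Y[XY][[Y][YX]Y[XY]][[[YX]Y[XY]][[YX]Y[XY][Y]][YX]Y[XY][[Y][YX]Y[XY]]][[[YX]Y[XY][Y]][YX]Y[XY][[Y][YX]Y[XY]]]][[[YX]Y[XY][Y]][YX]Y[XY][[Y][YX]Y[XY]][[YX]Y[XY]]][[YX]Y[XY][Y]][YX]Y[XY][[Y][YX]Y[XY]][[[YX]Y[XY]][[YX]Y[XY][Y]][YX]Y[XY][[Y][YX]Y[XY]]][[[[YX]Y[XY][Y]][YX]Y[XY][[Y][YX]Y[XY]]][[[YX]Y[XY][Y]][YX]Y[XY][[Y][YX]Y[XY]][[YX]Y[XY]]][[YX]Y[XY][Y]][YX]Y[XY][[Y][YX]Y[XY]][[[YX]Y[XY]][[YX]Y[XY][Y]][YX]Y[XY][[Y][YX]Y[XY]]]]]

Answer: [[[[[YX]Y[XY][Y]][YX]Y[XY][[Y][YX]Y[XY]][[YX]Y[XY]]][[YX]Y[XY][Y]][YX]Y[XY][[Y][YX]Y[XY]][[[YX]Y[XY]][[YX]Y[XY][Y]][YX]Y[XY][[Y][YX]Y[XY]]][[[YX]Y[XY][Y]][YX]Y[XY][[Y][YX]Y[XY]]]][[[YX]Y[XY][Y]][YX]Y[XY][[Y][YX]Y[XY]][[YX]Y[XY]]][[YX]Y[XY][Y]][YX]Y[XY][[Y][YX]Y[XY]][[[YX]Y[XY]][[YX]Y[XY][Y]][YX]Y[XY][[Y][YX]Y[XY]]][[[[YX]Y[XY][Y]][YX]Y[XY][[Y][YX]Y[XY]]][[[YX]Y[XY][Y]][YX]Y[XY][[Y][YX]Y[XY]][[YX]Y[XY]]][[YX]Y[XY][Y]][YX]Y[XY][[Y][YX]Y[XY]][[[YX]Y[XY]][[YX]Y[XY][Y]][YX]Y[XY][[Y][YX]Y[XY]]]]]


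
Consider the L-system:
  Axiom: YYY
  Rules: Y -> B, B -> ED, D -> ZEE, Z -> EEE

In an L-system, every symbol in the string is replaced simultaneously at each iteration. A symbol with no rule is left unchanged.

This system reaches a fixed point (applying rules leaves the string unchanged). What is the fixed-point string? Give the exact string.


Answer: EEEEEEEEEEEEEEEEEE

Derivation:
Step 0: YYY
Step 1: BBB
Step 2: EDEDED
Step 3: EZEEEZEEEZEE
Step 4: EEEEEEEEEEEEEEEEEE
Step 5: EEEEEEEEEEEEEEEEEE  (unchanged — fixed point at step 4)


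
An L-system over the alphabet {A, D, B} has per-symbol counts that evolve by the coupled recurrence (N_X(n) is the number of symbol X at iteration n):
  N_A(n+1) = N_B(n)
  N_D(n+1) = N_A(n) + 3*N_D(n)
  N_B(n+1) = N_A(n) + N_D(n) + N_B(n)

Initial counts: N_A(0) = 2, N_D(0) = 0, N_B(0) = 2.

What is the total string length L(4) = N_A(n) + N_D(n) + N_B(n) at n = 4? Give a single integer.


Step 0: N_A=2, N_D=0, N_B=2, L=4
Step 1: N_A=2, N_D=2, N_B=4, L=8
Step 2: N_A=4, N_D=8, N_B=8, L=20
Step 3: N_A=8, N_D=28, N_B=20, L=56
Step 4: N_A=20, N_D=92, N_B=56, L=168

Answer: 168


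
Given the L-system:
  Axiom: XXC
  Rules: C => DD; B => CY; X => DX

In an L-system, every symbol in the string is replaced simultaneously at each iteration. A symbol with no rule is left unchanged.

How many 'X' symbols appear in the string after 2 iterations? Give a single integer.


Step 0: XXC  (2 'X')
Step 1: DXDXDD  (2 'X')
Step 2: DDXDDXDD  (2 'X')

Answer: 2


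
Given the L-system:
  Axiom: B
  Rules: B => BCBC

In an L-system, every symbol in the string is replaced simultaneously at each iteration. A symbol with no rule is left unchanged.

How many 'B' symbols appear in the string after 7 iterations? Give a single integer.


Answer: 128

Derivation:
Step 0: B  (1 'B')
Step 1: BCBC  (2 'B')
Step 2: BCBCCBCBCC  (4 'B')
Step 3: BCBCCBCBCCCBCBCCBCBCCC  (8 'B')
Step 4: BCBCCBCBCCCBCBCCBCBCCCCBCBCCBCBCCCBCBCCBCBCCCC  (16 'B')
Step 5: BCBCCBCBCCCBCBCCBCBCCCCBCBCCBCBCCCBCBCCBCBCCCCCBCBCCBCBCCCBCBCCBCBCCCCBCBCCBCBCCCBCBCCBCBCCCCC  (32 'B')
Step 6: BCBCCBCBCCCBCBCCBCBCCCCBCBCCBCBCCCBCBCCBCBCCCCCBCBCCBCBCCCBCBCCBCBCCCCBCBCCBCBCCCBCBCCBCBCCCCCCBCBCCBCBCCCBCBCCBCBCCCCBCBCCBCBCCCBCBCCBCBCCCCCBCBCCBCBCCCBCBCCBCBCCCCBCBCCBCBCCCBCBCCBCBCCCCCC  (64 'B')
Step 7: BCBCCBCBCCCBCBCCBCBCCCCBCBCCBCBCCCBCBCCBCBCCCCCBCBCCBCBCCCBCBCCBCBCCCCBCBCCBCBCCCBCBCCBCBCCCCCCBCBCCBCBCCCBCBCCBCBCCCCBCBCCBCBCCCBCBCCBCBCCCCCBCBCCBCBCCCBCBCCBCBCCCCBCBCCBCBCCCBCBCCBCBCCCCCCCBCBCCBCBCCCBCBCCBCBCCCCBCBCCBCBCCCBCBCCBCBCCCCCBCBCCBCBCCCBCBCCBCBCCCCBCBCCBCBCCCBCBCCBCBCCCCCCBCBCCBCBCCCBCBCCBCBCCCCBCBCCBCBCCCBCBCCBCBCCCCCBCBCCBCBCCCBCBCCBCBCCCCBCBCCBCBCCCBCBCCBCBCCCCCCC  (128 'B')


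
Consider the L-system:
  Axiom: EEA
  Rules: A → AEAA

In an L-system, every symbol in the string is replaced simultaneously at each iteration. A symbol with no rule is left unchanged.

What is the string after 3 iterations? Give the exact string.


Answer: EEAEAAEAEAAAEAAEAEAAEAEAAAEAAAEAAEAEAAAEAA

Derivation:
Step 0: EEA
Step 1: EEAEAA
Step 2: EEAEAAEAEAAAEAA
Step 3: EEAEAAEAEAAAEAAEAEAAEAEAAAEAAAEAAEAEAAAEAA


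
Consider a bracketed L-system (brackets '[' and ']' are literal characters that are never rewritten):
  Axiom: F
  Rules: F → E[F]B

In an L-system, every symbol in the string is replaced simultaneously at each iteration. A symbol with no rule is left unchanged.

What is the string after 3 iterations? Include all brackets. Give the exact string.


Answer: E[E[E[F]B]B]B

Derivation:
Step 0: F
Step 1: E[F]B
Step 2: E[E[F]B]B
Step 3: E[E[E[F]B]B]B


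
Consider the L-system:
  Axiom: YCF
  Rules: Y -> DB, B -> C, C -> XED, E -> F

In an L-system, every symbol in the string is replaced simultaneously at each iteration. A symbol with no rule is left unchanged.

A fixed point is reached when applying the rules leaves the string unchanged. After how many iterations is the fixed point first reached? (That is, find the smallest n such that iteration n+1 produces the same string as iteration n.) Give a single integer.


Step 0: YCF
Step 1: DBXEDF
Step 2: DCXFDF
Step 3: DXEDXFDF
Step 4: DXFDXFDF
Step 5: DXFDXFDF  (unchanged — fixed point at step 4)

Answer: 4


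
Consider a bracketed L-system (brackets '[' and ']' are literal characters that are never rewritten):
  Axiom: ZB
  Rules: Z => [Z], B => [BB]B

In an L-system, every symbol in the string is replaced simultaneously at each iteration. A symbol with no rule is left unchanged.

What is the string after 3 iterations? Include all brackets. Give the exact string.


Answer: [[[Z]]][[[BB]B[BB]B][BB]B[[BB]B[BB]B][BB]B][[BB]B[BB]B][BB]B

Derivation:
Step 0: ZB
Step 1: [Z][BB]B
Step 2: [[Z]][[BB]B[BB]B][BB]B
Step 3: [[[Z]]][[[BB]B[BB]B][BB]B[[BB]B[BB]B][BB]B][[BB]B[BB]B][BB]B


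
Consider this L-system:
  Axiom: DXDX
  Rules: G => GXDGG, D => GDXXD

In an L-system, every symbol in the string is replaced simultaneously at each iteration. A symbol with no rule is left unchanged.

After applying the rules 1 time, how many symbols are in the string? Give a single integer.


Step 0: length = 4
Step 1: length = 12

Answer: 12


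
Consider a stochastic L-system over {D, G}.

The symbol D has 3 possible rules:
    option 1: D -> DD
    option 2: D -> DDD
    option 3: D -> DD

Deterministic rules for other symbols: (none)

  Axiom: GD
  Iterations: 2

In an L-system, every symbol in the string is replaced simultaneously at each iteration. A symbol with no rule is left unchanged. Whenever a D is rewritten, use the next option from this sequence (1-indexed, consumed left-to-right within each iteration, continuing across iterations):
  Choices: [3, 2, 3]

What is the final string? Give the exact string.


Step 0: GD
Step 1: GDD  (used choices [3])
Step 2: GDDDDD  (used choices [2, 3])

Answer: GDDDDD


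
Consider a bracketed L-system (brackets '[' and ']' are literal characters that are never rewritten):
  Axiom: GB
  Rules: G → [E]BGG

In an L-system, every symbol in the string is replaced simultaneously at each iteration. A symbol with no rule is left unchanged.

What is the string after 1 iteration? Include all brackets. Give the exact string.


Answer: [E]BGGB

Derivation:
Step 0: GB
Step 1: [E]BGGB


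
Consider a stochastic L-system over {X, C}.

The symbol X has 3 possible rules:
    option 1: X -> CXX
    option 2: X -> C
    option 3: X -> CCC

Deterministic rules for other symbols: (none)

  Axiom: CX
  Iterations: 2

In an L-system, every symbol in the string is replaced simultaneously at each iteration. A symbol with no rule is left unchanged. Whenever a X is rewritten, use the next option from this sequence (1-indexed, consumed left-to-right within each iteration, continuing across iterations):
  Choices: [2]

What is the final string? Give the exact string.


Step 0: CX
Step 1: CC  (used choices [2])
Step 2: CC  (used choices [])

Answer: CC


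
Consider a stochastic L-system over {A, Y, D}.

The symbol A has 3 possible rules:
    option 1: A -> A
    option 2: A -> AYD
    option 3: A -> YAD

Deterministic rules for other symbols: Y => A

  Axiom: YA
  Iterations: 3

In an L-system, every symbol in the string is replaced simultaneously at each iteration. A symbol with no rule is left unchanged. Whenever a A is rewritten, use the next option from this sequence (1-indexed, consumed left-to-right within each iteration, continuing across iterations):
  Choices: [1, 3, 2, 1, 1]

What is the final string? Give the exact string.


Answer: AADAAD

Derivation:
Step 0: YA
Step 1: AA  (used choices [1])
Step 2: YADAYD  (used choices [3, 2])
Step 3: AADAAD  (used choices [1, 1])


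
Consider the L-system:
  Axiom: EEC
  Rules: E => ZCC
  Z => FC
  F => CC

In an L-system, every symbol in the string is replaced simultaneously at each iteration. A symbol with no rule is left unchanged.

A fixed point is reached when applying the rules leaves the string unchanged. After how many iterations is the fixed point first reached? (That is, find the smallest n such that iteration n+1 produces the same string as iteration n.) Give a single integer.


Answer: 3

Derivation:
Step 0: EEC
Step 1: ZCCZCCC
Step 2: FCCCFCCCC
Step 3: CCCCCCCCCCC
Step 4: CCCCCCCCCCC  (unchanged — fixed point at step 3)


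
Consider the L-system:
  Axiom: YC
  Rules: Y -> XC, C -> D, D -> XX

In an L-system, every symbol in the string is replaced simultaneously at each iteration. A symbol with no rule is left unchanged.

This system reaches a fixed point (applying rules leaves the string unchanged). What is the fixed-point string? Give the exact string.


Step 0: YC
Step 1: XCD
Step 2: XDXX
Step 3: XXXXX
Step 4: XXXXX  (unchanged — fixed point at step 3)

Answer: XXXXX


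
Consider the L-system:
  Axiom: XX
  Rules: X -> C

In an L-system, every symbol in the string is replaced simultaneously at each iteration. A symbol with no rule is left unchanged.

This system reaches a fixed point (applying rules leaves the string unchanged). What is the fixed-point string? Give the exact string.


Step 0: XX
Step 1: CC
Step 2: CC  (unchanged — fixed point at step 1)

Answer: CC


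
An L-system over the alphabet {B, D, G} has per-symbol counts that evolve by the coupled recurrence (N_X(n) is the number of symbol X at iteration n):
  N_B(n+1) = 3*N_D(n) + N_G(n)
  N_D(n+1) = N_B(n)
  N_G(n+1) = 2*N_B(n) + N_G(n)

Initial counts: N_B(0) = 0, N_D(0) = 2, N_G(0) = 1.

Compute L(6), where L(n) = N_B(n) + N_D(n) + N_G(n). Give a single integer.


Answer: 909

Derivation:
Step 0: N_B=0, N_D=2, N_G=1, L=3
Step 1: N_B=7, N_D=0, N_G=1, L=8
Step 2: N_B=1, N_D=7, N_G=15, L=23
Step 3: N_B=36, N_D=1, N_G=17, L=54
Step 4: N_B=20, N_D=36, N_G=89, L=145
Step 5: N_B=197, N_D=20, N_G=129, L=346
Step 6: N_B=189, N_D=197, N_G=523, L=909


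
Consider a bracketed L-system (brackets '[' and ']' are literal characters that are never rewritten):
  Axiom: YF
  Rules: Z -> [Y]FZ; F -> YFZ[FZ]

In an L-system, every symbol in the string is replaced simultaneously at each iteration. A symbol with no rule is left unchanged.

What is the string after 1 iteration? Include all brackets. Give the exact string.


Step 0: YF
Step 1: YYFZ[FZ]

Answer: YYFZ[FZ]


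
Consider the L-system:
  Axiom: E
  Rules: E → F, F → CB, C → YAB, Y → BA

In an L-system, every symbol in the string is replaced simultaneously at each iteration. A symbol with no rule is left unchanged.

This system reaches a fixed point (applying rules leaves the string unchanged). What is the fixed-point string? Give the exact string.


Step 0: E
Step 1: F
Step 2: CB
Step 3: YABB
Step 4: BAABB
Step 5: BAABB  (unchanged — fixed point at step 4)

Answer: BAABB


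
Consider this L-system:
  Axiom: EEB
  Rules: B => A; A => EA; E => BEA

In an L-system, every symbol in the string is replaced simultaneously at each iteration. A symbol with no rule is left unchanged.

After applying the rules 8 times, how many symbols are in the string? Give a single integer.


Step 0: length = 3
Step 1: length = 7
Step 2: length = 14
Step 3: length = 31
Step 4: length = 69
Step 5: length = 152
Step 6: length = 335
Step 7: length = 739
Step 8: length = 1630

Answer: 1630


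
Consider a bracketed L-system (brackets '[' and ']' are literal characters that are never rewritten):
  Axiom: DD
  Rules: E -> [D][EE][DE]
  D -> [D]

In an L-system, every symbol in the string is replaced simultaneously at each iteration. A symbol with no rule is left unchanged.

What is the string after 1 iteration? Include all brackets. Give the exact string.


Step 0: DD
Step 1: [D][D]

Answer: [D][D]


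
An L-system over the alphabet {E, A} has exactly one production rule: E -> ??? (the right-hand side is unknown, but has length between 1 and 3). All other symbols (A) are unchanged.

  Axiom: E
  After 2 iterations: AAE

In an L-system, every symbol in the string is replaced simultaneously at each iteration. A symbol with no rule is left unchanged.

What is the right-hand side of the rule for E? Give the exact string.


Answer: AE

Derivation:
Trying E -> AE:
  Step 0: E
  Step 1: AE
  Step 2: AAE
Matches the given result.


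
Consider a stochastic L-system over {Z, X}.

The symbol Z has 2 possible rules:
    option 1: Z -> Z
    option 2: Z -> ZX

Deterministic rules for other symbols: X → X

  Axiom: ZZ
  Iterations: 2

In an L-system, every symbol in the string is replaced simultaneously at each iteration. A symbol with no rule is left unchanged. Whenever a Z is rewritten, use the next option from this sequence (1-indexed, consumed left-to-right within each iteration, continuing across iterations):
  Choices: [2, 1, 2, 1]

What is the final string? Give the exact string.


Answer: ZXXZ

Derivation:
Step 0: ZZ
Step 1: ZXZ  (used choices [2, 1])
Step 2: ZXXZ  (used choices [2, 1])


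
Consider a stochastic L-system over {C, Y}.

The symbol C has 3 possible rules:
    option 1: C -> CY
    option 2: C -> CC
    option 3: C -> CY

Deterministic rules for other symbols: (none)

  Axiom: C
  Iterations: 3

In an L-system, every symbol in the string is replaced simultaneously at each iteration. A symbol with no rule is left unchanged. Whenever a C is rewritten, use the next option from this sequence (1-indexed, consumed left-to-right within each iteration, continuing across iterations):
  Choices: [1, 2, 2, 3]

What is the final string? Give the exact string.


Answer: CCCYY

Derivation:
Step 0: C
Step 1: CY  (used choices [1])
Step 2: CCY  (used choices [2])
Step 3: CCCYY  (used choices [2, 3])


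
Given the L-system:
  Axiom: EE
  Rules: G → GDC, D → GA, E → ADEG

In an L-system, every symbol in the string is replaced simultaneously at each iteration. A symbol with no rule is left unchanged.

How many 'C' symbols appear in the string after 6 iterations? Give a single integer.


Step 0: EE  (0 'C')
Step 1: ADEGADEG  (0 'C')
Step 2: AGAADEGGDCAGAADEGGDC  (2 'C')
Step 3: AGDCAAGAADEGGDCGDCGACAGDCAAGAADEGGDCGDCGAC  (8 'C')
Step 4: AGDCGACAAGDCAAGAADEGGDCGDCGACGDCGACGDCACAGDCGACAAGDCAAGAADEGGDCGDCGACGDCGACGDCAC  (20 'C')
Step 5: AGDCGACGDCACAAGDCGACAAGDCAAGAADEGGDCGDCGACGDCGACGDCACGDCGACGDCACGDCGACACAGDCGACGDCACAAGDCGACAAGDCAAGAADEGGDCGDCGACGDCGACGDCACGDCGACGDCACGDCGACAC  (42 'C')
Step 6: AGDCGACGDCACGDCGACACAAGDCGACGDCACAAGDCGACAAGDCAAGAADEGGDCGDCGACGDCGACGDCACGDCGACGDCACGDCGACACGDCGACGDCACGDCGACACGDCGACGDCACACAGDCGACGDCACGDCGACACAAGDCGACGDCACAAGDCGACAAGDCAAGAADEGGDCGDCGACGDCGACGDCACGDCGACGDCACGDCGACACGDCGACGDCACGDCGACACGDCGACGDCACAC  (80 'C')

Answer: 80


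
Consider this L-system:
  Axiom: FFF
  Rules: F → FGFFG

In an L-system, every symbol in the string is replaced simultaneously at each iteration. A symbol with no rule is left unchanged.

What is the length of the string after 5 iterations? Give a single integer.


Step 0: length = 3
Step 1: length = 15
Step 2: length = 51
Step 3: length = 159
Step 4: length = 483
Step 5: length = 1455

Answer: 1455


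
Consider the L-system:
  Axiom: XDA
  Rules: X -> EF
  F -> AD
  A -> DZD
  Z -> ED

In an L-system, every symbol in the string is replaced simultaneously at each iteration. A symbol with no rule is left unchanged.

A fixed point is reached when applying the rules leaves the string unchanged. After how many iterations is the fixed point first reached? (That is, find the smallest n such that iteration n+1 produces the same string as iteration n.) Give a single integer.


Answer: 4

Derivation:
Step 0: XDA
Step 1: EFDDZD
Step 2: EADDDEDD
Step 3: EDZDDDDEDD
Step 4: EDEDDDDDEDD
Step 5: EDEDDDDDEDD  (unchanged — fixed point at step 4)


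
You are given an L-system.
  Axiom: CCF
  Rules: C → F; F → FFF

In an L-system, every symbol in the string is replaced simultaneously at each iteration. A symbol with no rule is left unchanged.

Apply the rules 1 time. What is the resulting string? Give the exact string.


Answer: FFFFF

Derivation:
Step 0: CCF
Step 1: FFFFF


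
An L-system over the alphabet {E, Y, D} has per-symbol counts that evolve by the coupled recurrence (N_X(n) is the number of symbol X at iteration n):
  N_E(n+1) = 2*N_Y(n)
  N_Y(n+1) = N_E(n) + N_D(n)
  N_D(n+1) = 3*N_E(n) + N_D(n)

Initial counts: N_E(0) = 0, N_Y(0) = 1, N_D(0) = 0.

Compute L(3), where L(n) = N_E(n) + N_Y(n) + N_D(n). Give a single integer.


Step 0: N_E=0, N_Y=1, N_D=0, L=1
Step 1: N_E=2, N_Y=0, N_D=0, L=2
Step 2: N_E=0, N_Y=2, N_D=6, L=8
Step 3: N_E=4, N_Y=6, N_D=6, L=16

Answer: 16


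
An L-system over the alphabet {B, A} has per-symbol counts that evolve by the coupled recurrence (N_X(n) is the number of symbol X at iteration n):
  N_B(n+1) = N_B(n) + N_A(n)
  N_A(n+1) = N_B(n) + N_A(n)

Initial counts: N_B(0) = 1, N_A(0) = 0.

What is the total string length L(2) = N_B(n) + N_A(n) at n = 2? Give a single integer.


Step 0: N_B=1, N_A=0, L=1
Step 1: N_B=1, N_A=1, L=2
Step 2: N_B=2, N_A=2, L=4

Answer: 4


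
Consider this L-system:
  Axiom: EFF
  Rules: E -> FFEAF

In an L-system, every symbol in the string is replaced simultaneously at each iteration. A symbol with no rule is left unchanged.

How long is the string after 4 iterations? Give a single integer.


Step 0: length = 3
Step 1: length = 7
Step 2: length = 11
Step 3: length = 15
Step 4: length = 19

Answer: 19


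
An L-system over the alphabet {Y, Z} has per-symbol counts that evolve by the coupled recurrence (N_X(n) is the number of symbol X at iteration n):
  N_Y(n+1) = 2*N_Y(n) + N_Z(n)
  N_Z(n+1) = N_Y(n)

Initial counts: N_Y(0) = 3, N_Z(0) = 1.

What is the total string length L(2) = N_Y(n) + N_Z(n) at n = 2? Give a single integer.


Step 0: N_Y=3, N_Z=1, L=4
Step 1: N_Y=7, N_Z=3, L=10
Step 2: N_Y=17, N_Z=7, L=24

Answer: 24


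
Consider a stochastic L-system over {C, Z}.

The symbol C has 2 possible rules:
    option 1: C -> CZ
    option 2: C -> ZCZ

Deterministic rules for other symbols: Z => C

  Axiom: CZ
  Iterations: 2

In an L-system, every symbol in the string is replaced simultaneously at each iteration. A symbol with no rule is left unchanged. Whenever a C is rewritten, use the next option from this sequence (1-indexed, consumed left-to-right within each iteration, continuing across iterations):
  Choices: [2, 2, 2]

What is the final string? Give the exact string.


Answer: CZCZCZCZ

Derivation:
Step 0: CZ
Step 1: ZCZC  (used choices [2])
Step 2: CZCZCZCZ  (used choices [2, 2])


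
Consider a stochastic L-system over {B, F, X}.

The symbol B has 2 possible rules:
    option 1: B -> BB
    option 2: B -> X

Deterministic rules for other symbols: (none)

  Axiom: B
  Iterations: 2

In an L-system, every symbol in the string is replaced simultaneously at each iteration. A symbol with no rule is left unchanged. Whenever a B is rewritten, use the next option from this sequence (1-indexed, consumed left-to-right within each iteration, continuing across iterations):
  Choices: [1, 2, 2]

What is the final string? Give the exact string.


Step 0: B
Step 1: BB  (used choices [1])
Step 2: XX  (used choices [2, 2])

Answer: XX


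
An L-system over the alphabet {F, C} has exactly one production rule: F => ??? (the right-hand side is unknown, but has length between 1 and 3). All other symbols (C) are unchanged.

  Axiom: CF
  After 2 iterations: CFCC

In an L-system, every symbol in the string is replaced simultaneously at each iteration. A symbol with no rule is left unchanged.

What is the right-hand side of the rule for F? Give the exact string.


Trying F => FC:
  Step 0: CF
  Step 1: CFC
  Step 2: CFCC
Matches the given result.

Answer: FC


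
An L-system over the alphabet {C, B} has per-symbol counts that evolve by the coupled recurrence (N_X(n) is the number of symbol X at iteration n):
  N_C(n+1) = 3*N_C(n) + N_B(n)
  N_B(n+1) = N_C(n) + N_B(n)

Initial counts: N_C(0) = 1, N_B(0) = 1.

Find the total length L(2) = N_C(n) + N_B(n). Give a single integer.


Answer: 20

Derivation:
Step 0: N_C=1, N_B=1, L=2
Step 1: N_C=4, N_B=2, L=6
Step 2: N_C=14, N_B=6, L=20


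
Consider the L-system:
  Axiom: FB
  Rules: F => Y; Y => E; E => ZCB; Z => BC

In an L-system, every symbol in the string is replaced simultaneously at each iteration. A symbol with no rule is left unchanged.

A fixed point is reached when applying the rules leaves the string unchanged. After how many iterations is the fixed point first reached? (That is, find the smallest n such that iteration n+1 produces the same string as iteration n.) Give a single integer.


Step 0: FB
Step 1: YB
Step 2: EB
Step 3: ZCBB
Step 4: BCCBB
Step 5: BCCBB  (unchanged — fixed point at step 4)

Answer: 4


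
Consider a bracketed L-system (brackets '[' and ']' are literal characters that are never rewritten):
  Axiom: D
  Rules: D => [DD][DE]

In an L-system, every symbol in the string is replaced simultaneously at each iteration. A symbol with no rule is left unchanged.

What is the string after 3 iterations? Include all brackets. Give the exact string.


Answer: [[[DD][DE][DD][DE]][[DD][DE]E][[DD][DE][DD][DE]][[DD][DE]E]][[[DD][DE][DD][DE]][[DD][DE]E]E]

Derivation:
Step 0: D
Step 1: [DD][DE]
Step 2: [[DD][DE][DD][DE]][[DD][DE]E]
Step 3: [[[DD][DE][DD][DE]][[DD][DE]E][[DD][DE][DD][DE]][[DD][DE]E]][[[DD][DE][DD][DE]][[DD][DE]E]E]


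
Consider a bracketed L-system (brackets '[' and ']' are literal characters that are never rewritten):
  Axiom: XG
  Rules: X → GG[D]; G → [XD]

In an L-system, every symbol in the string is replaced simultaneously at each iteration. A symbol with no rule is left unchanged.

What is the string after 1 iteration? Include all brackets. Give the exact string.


Step 0: XG
Step 1: GG[D][XD]

Answer: GG[D][XD]


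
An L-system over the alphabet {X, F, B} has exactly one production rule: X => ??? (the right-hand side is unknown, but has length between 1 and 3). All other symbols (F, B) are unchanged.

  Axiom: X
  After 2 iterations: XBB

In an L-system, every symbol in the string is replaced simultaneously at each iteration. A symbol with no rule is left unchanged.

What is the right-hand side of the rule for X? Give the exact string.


Answer: XB

Derivation:
Trying X => XB:
  Step 0: X
  Step 1: XB
  Step 2: XBB
Matches the given result.


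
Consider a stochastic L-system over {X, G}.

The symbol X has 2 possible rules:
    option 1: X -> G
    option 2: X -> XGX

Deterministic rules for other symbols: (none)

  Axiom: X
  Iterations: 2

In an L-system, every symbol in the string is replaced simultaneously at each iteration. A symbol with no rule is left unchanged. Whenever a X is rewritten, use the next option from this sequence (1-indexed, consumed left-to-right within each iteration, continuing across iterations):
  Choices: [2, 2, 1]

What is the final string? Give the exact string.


Step 0: X
Step 1: XGX  (used choices [2])
Step 2: XGXGG  (used choices [2, 1])

Answer: XGXGG


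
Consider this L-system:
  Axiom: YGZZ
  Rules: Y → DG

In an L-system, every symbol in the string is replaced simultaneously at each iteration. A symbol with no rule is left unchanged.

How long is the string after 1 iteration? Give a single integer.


Answer: 5

Derivation:
Step 0: length = 4
Step 1: length = 5


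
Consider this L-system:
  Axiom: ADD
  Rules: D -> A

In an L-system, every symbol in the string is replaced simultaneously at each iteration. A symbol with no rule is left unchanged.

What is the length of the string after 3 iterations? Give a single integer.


Answer: 3

Derivation:
Step 0: length = 3
Step 1: length = 3
Step 2: length = 3
Step 3: length = 3


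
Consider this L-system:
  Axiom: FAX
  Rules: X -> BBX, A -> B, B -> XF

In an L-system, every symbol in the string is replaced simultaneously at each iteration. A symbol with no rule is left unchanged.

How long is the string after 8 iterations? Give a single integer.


Step 0: length = 3
Step 1: length = 5
Step 2: length = 10
Step 3: length = 20
Step 4: length = 40
Step 5: length = 80
Step 6: length = 160
Step 7: length = 320
Step 8: length = 640

Answer: 640


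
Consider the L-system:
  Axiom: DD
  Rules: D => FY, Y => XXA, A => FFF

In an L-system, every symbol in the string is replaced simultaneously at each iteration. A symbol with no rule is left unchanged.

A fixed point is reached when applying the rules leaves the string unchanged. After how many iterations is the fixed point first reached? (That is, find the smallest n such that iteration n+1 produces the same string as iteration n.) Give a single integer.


Answer: 3

Derivation:
Step 0: DD
Step 1: FYFY
Step 2: FXXAFXXA
Step 3: FXXFFFFXXFFF
Step 4: FXXFFFFXXFFF  (unchanged — fixed point at step 3)


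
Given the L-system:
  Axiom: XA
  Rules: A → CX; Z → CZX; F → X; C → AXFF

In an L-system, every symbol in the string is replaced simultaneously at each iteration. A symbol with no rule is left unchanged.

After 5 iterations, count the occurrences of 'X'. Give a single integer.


Step 0: XA  (1 'X')
Step 1: XCX  (2 'X')
Step 2: XAXFFX  (3 'X')
Step 3: XCXXXXX  (6 'X')
Step 4: XAXFFXXXXX  (7 'X')
Step 5: XCXXXXXXXXX  (10 'X')

Answer: 10


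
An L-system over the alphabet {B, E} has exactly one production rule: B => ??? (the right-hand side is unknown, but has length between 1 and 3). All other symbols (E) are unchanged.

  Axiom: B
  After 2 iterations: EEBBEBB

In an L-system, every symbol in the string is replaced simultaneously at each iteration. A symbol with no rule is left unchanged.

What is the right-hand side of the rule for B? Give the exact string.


Trying B => EBB:
  Step 0: B
  Step 1: EBB
  Step 2: EEBBEBB
Matches the given result.

Answer: EBB


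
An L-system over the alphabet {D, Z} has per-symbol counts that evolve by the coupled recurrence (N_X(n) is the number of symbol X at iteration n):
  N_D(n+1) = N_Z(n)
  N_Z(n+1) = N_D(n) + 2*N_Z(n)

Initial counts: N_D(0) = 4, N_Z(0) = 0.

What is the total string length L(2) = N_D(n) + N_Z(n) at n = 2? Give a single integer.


Step 0: N_D=4, N_Z=0, L=4
Step 1: N_D=0, N_Z=4, L=4
Step 2: N_D=4, N_Z=8, L=12

Answer: 12


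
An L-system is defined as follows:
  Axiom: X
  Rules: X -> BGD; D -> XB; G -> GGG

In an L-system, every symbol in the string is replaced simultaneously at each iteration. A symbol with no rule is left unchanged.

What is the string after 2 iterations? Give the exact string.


Step 0: X
Step 1: BGD
Step 2: BGGGXB

Answer: BGGGXB


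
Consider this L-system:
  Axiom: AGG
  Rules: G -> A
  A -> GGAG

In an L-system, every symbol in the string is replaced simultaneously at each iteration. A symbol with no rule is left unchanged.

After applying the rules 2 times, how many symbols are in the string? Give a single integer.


Answer: 15

Derivation:
Step 0: length = 3
Step 1: length = 6
Step 2: length = 15


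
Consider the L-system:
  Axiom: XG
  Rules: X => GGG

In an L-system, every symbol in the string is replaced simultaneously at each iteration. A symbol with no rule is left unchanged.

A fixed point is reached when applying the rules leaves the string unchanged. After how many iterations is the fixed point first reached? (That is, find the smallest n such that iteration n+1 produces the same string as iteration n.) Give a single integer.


Step 0: XG
Step 1: GGGG
Step 2: GGGG  (unchanged — fixed point at step 1)

Answer: 1
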